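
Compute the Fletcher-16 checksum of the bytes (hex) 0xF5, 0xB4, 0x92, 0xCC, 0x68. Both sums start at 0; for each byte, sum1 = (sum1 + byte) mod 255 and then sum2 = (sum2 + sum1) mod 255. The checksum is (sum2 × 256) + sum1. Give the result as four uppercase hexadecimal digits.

5A72

Running sums (mod 255):
  after byte 0 (0xF5): sum1=245, sum2=245
  after byte 1 (0xB4): sum1=170, sum2=160
  after byte 2 (0x92): sum1=61, sum2=221
  after byte 3 (0xCC): sum1=10, sum2=231
  after byte 4 (0x68): sum1=114, sum2=90
Checksum = sum2·256 + sum1 = 90·256 + 114 = 23154 = 0x5A72.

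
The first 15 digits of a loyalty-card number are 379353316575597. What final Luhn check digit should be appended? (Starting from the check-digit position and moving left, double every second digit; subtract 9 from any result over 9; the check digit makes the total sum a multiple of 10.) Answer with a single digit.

1

Partial digits right→left: 7 9 5 5 7 5 6 1 3 3 5 3 9 7 3
Double every second digit counting from the check-digit position (so the 1st, 3rd, 5th, ... of the partial from the right).
  doubled (with −9 where >9): 5 1 5 3 6 1 9 6 → sum 36
  kept as-is: 9 5 5 1 3 3 7 → sum 33
Total = 36 + 33 = 69.
Check digit = (10 − (69 mod 10)) mod 10 = 1.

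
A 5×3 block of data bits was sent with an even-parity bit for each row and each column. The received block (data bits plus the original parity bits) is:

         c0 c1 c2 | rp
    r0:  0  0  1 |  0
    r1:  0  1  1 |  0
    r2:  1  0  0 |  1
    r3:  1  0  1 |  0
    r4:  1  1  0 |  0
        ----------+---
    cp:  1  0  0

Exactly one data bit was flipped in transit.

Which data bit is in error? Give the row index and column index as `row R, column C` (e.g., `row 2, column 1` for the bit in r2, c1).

row 0, column 2

Recompute each row's even parity and compare to rp:
  r0: data parity 1, sent rp 0 → mismatch
  r1: data parity 0, sent rp 0 → ok
  r2: data parity 1, sent rp 1 → ok
  r3: data parity 0, sent rp 0 → ok
  r4: data parity 0, sent rp 0 → ok
Recompute each column's even parity and compare to cp:
  c0: data parity 1, sent cp 1 → ok
  c1: data parity 0, sent cp 0 → ok
  c2: data parity 1, sent cp 0 → mismatch
Exactly one row (r0) and one column (c2) fail → the flipped bit is at their intersection.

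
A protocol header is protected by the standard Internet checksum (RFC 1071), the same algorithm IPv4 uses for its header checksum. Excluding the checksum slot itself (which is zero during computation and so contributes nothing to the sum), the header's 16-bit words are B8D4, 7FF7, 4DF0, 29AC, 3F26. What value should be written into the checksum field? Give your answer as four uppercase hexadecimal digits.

One's-complement addition (fold any carry out of bit 15 back into bit 0):
  0xB8D4 + 0x7FF7 = 0x138CB → wrap carry → 0x38CC
  0x38CC + 0x4DF0 = 0x086BC
  0x86BC + 0x29AC = 0x0B068
  0xB068 + 0x3F26 = 0x0EF8E
One's-complement sum = 0xEF8E.
Checksum = ~0xEF8E & 0xFFFF = 0x1071.

1071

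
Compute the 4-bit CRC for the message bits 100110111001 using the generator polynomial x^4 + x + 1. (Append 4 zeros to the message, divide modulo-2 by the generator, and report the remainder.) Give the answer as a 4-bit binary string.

0111

Append 4 zeros: 1001101110010000. Divide by 10011 (XOR where the leading bit is 1):
  pos 0: 10011 XOR 10011 = 00000
  pos 6: 11100 XOR 10011 = 01111
  pos 7: 11111 XOR 10011 = 01100
  pos 8: 11000 XOR 10011 = 01011
  pos 9: 10110 XOR 10011 = 00101
  pos 11: 10100 XOR 10011 = 00111
Remainder (last 4 bits) = 0111. This is the CRC / FCS.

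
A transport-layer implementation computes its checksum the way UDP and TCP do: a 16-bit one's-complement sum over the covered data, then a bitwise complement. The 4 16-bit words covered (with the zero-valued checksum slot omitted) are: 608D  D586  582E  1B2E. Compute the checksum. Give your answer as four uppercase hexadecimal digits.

568F

One's-complement addition (fold any carry out of bit 15 back into bit 0):
  0x608D + 0xD586 = 0x13613 → wrap carry → 0x3614
  0x3614 + 0x582E = 0x08E42
  0x8E42 + 0x1B2E = 0x0A970
One's-complement sum = 0xA970.
Checksum = ~0xA970 & 0xFFFF = 0x568F.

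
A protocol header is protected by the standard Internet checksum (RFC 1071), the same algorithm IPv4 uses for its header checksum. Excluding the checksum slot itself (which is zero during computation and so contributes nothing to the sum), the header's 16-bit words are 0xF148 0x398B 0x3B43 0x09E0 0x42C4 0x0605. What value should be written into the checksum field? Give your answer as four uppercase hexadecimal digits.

One's-complement addition (fold any carry out of bit 15 back into bit 0):
  0xF148 + 0x398B = 0x12AD3 → wrap carry → 0x2AD4
  0x2AD4 + 0x3B43 = 0x06617
  0x6617 + 0x09E0 = 0x06FF7
  0x6FF7 + 0x42C4 = 0x0B2BB
  0xB2BB + 0x0605 = 0x0B8C0
One's-complement sum = 0xB8C0.
Checksum = ~0xB8C0 & 0xFFFF = 0x473F.

473F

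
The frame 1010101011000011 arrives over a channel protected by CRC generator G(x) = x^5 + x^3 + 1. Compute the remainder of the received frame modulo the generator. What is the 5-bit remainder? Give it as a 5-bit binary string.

11101

Modulo-2 division of 1010101011000011 by 101001:
  pos 0: 101010 XOR 101001 = 000011
  pos 4: 111011 XOR 101001 = 010010
  pos 5: 100100 XOR 101001 = 001101
  pos 7: 110100 XOR 101001 = 011101
  pos 8: 111010 XOR 101001 = 010011
  pos 9: 100111 XOR 101001 = 001110
Remainder = 11101 (nonzero — an error is detected).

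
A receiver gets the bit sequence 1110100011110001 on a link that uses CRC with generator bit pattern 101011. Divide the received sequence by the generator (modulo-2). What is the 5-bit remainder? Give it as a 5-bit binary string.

Modulo-2 division of 1110100011110001 by 101011:
  pos 0: 111010 XOR 101011 = 010001
  pos 1: 100010 XOR 101011 = 001001
  pos 3: 100101 XOR 101011 = 001110
  pos 5: 111011 XOR 101011 = 010000
  pos 6: 100001 XOR 101011 = 001010
  pos 8: 101000 XOR 101011 = 000011
Remainder = 01101 (nonzero — an error is detected).

01101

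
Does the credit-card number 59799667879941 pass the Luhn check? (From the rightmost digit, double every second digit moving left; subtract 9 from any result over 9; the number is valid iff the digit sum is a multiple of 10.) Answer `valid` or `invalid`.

From the right, keep odd positions and double even positions (subtract 9 from any doubled value over 9):
  doubled (positions 2,4,...): 8 9 7 3 9 5 1 → sum 42
  kept (positions 1,3,...): 1 9 7 7 6 9 9 → sum 48
Total = 90.
90 mod 10 = 0, so the number is valid.

valid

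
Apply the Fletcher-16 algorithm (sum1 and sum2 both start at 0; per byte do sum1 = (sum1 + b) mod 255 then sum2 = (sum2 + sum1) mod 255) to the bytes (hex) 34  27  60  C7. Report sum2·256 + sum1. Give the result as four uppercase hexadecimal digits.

CE83

Running sums (mod 255):
  after byte 0 (34): sum1=52, sum2=52
  after byte 1 (27): sum1=91, sum2=143
  after byte 2 (60): sum1=187, sum2=75
  after byte 3 (C7): sum1=131, sum2=206
Checksum = sum2·256 + sum1 = 206·256 + 131 = 52867 = 0xCE83.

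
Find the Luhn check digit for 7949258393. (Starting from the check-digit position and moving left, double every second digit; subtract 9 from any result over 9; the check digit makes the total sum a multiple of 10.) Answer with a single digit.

Partial digits right→left: 3 9 3 8 5 2 9 4 9 7
Double every second digit counting from the check-digit position (so the 1st, 3rd, 5th, ... of the partial from the right).
  doubled (with −9 where >9): 6 6 1 9 9 → sum 31
  kept as-is: 9 8 2 4 7 → sum 30
Total = 31 + 30 = 61.
Check digit = (10 − (61 mod 10)) mod 10 = 9.

9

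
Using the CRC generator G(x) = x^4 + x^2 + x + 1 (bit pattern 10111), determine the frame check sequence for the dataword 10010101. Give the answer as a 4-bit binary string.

1001

Append 4 zeros: 100101010000. Divide by 10111 (XOR where the leading bit is 1):
  pos 0: 10010 XOR 10111 = 00101
  pos 2: 10110 XOR 10111 = 00001
  pos 6: 11000 XOR 10111 = 01111
  pos 7: 11110 XOR 10111 = 01001
Remainder (last 4 bits) = 1001. This is the CRC / FCS.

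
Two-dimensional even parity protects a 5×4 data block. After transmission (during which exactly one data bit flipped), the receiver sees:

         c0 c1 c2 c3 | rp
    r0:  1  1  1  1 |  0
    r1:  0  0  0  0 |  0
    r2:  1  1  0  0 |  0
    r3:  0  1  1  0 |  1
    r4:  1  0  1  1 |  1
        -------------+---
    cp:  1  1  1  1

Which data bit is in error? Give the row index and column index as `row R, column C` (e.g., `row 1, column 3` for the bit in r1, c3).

row 3, column 3

Recompute each row's even parity and compare to rp:
  r0: data parity 0, sent rp 0 → ok
  r1: data parity 0, sent rp 0 → ok
  r2: data parity 0, sent rp 0 → ok
  r3: data parity 0, sent rp 1 → mismatch
  r4: data parity 1, sent rp 1 → ok
Recompute each column's even parity and compare to cp:
  c0: data parity 1, sent cp 1 → ok
  c1: data parity 1, sent cp 1 → ok
  c2: data parity 1, sent cp 1 → ok
  c3: data parity 0, sent cp 1 → mismatch
Exactly one row (r3) and one column (c3) fail → the flipped bit is at their intersection.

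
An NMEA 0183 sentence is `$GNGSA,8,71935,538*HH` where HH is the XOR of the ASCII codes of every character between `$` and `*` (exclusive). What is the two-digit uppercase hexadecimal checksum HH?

XOR the ASCII codes of the payload characters:
  'G' = 0x47 → acc = 0x47
  'N' = 0x4E → acc = 0x09
  'G' = 0x47 → acc = 0x4E
  'S' = 0x53 → acc = 0x1D
  'A' = 0x41 → acc = 0x5C
  ',' = 0x2C → acc = 0x70
  '8' = 0x38 → acc = 0x48
  ',' = 0x2C → acc = 0x64
  '7' = 0x37 → acc = 0x53
  '1' = 0x31 → acc = 0x62
  '9' = 0x39 → acc = 0x5B
  '3' = 0x33 → acc = 0x68
  '5' = 0x35 → acc = 0x5D
  ',' = 0x2C → acc = 0x71
  '5' = 0x35 → acc = 0x44
  '3' = 0x33 → acc = 0x77
  '8' = 0x38 → acc = 0x4F
Checksum = 0x4F.

4F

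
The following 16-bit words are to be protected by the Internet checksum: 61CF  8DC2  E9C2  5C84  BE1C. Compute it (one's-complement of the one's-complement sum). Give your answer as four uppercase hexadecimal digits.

One's-complement addition (fold any carry out of bit 15 back into bit 0):
  0x61CF + 0x8DC2 = 0x0EF91
  0xEF91 + 0xE9C2 = 0x1D953 → wrap carry → 0xD954
  0xD954 + 0x5C84 = 0x135D8 → wrap carry → 0x35D9
  0x35D9 + 0xBE1C = 0x0F3F5
One's-complement sum = 0xF3F5.
Checksum = ~0xF3F5 & 0xFFFF = 0x0C0A.

0C0A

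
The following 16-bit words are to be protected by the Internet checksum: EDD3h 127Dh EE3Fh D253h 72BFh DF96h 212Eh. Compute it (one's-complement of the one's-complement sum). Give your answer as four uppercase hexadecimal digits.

One's-complement addition (fold any carry out of bit 15 back into bit 0):
  0xEDD3 + 0x127D = 0x10050 → wrap carry → 0x0051
  0x0051 + 0xEE3F = 0x0EE90
  0xEE90 + 0xD253 = 0x1C0E3 → wrap carry → 0xC0E4
  0xC0E4 + 0x72BF = 0x133A3 → wrap carry → 0x33A4
  0x33A4 + 0xDF96 = 0x1133A → wrap carry → 0x133B
  0x133B + 0x212E = 0x03469
One's-complement sum = 0x3469.
Checksum = ~0x3469 & 0xFFFF = 0xCB96.

CB96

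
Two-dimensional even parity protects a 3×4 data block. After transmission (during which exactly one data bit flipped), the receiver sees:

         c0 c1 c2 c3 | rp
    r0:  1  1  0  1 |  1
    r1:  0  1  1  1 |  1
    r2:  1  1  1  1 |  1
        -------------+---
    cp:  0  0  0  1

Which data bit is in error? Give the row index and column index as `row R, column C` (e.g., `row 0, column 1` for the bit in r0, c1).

row 2, column 1

Recompute each row's even parity and compare to rp:
  r0: data parity 1, sent rp 1 → ok
  r1: data parity 1, sent rp 1 → ok
  r2: data parity 0, sent rp 1 → mismatch
Recompute each column's even parity and compare to cp:
  c0: data parity 0, sent cp 0 → ok
  c1: data parity 1, sent cp 0 → mismatch
  c2: data parity 0, sent cp 0 → ok
  c3: data parity 1, sent cp 1 → ok
Exactly one row (r2) and one column (c1) fail → the flipped bit is at their intersection.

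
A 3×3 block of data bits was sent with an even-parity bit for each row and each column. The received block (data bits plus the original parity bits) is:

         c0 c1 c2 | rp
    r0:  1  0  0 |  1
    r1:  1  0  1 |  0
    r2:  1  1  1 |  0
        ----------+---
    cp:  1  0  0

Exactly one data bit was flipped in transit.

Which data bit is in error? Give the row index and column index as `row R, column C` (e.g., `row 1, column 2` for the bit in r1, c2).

Recompute each row's even parity and compare to rp:
  r0: data parity 1, sent rp 1 → ok
  r1: data parity 0, sent rp 0 → ok
  r2: data parity 1, sent rp 0 → mismatch
Recompute each column's even parity and compare to cp:
  c0: data parity 1, sent cp 1 → ok
  c1: data parity 1, sent cp 0 → mismatch
  c2: data parity 0, sent cp 0 → ok
Exactly one row (r2) and one column (c1) fail → the flipped bit is at their intersection.

row 2, column 1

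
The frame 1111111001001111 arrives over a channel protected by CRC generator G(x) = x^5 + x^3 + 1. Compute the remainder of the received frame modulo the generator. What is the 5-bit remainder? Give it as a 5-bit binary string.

Modulo-2 division of 1111111001001111 by 101001:
  pos 0: 111111 XOR 101001 = 010110
  pos 1: 101101 XOR 101001 = 000100
  pos 4: 100001 XOR 101001 = 001000
  pos 6: 100000 XOR 101001 = 001001
  pos 8: 100111 XOR 101001 = 001110
  pos 10: 111011 XOR 101001 = 010010
Remainder = 10010 (nonzero — an error is detected).

10010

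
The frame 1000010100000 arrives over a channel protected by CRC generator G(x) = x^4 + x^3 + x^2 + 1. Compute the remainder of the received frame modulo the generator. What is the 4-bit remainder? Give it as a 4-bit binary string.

0001

Modulo-2 division of 1000010100000 by 11101:
  pos 0: 10000 XOR 11101 = 01101
  pos 1: 11011 XOR 11101 = 00110
  pos 3: 11001 XOR 11101 = 00100
  pos 5: 10000 XOR 11101 = 01101
  pos 6: 11010 XOR 11101 = 00111
  pos 8: 11100 XOR 11101 = 00001
Remainder = 0001 (nonzero — an error is detected).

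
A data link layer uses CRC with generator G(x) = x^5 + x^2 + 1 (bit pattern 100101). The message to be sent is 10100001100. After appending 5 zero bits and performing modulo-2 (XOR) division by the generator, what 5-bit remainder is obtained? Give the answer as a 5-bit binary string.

Append 5 zeros: 1010000110000000. Divide by 100101 (XOR where the leading bit is 1):
  pos 0: 101000 XOR 100101 = 001101
  pos 2: 110101 XOR 100101 = 010000
  pos 3: 100001 XOR 100101 = 000100
  pos 6: 100000 XOR 100101 = 000101
  pos 9: 101000 XOR 100101 = 001101
Remainder (last 5 bits) = 11010. This is the CRC / FCS.

11010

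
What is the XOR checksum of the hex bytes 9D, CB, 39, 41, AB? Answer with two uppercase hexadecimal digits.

85

XOR the bytes together:
  start with 0x9D
  0x9D ⊕ 0xCB = 0x56
  0x56 ⊕ 0x39 = 0x6F
  0x6F ⊕ 0x41 = 0x2E
  0x2E ⊕ 0xAB = 0x85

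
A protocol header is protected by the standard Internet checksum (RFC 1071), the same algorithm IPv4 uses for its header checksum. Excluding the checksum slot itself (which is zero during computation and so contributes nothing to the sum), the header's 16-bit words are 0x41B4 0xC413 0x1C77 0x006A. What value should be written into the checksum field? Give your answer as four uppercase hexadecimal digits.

DD56

One's-complement addition (fold any carry out of bit 15 back into bit 0):
  0x41B4 + 0xC413 = 0x105C7 → wrap carry → 0x05C8
  0x05C8 + 0x1C77 = 0x0223F
  0x223F + 0x006A = 0x022A9
One's-complement sum = 0x22A9.
Checksum = ~0x22A9 & 0xFFFF = 0xDD56.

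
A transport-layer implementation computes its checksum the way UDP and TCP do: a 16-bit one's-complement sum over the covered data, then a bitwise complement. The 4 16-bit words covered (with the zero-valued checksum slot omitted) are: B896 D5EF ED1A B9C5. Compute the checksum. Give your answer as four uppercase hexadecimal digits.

One's-complement addition (fold any carry out of bit 15 back into bit 0):
  0xB896 + 0xD5EF = 0x18E85 → wrap carry → 0x8E86
  0x8E86 + 0xED1A = 0x17BA0 → wrap carry → 0x7BA1
  0x7BA1 + 0xB9C5 = 0x13566 → wrap carry → 0x3567
One's-complement sum = 0x3567.
Checksum = ~0x3567 & 0xFFFF = 0xCA98.

CA98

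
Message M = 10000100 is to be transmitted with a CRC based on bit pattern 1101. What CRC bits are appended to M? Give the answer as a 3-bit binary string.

Append 3 zeros: 10000100000. Divide by 1101 (XOR where the leading bit is 1):
  pos 0: 1000 XOR 1101 = 0101
  pos 1: 1010 XOR 1101 = 0111
  pos 2: 1111 XOR 1101 = 0010
  pos 4: 1000 XOR 1101 = 0101
  pos 5: 1010 XOR 1101 = 0111
  pos 6: 1110 XOR 1101 = 0011
Remainder (last 3 bits) = 110. This is the CRC / FCS.

110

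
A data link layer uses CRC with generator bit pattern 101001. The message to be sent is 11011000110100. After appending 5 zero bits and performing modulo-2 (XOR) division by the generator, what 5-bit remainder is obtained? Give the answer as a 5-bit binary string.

00111

Append 5 zeros: 1101100011010000000. Divide by 101001 (XOR where the leading bit is 1):
  pos 0: 110110 XOR 101001 = 011111
  pos 1: 111110 XOR 101001 = 010111
  pos 2: 101110 XOR 101001 = 000111
  pos 5: 111110 XOR 101001 = 010111
  pos 6: 101111 XOR 101001 = 000110
  pos 9: 110000 XOR 101001 = 011001
  pos 10: 110010 XOR 101001 = 011011
  pos 11: 110110 XOR 101001 = 011111
  pos 12: 111110 XOR 101001 = 010111
  pos 13: 101110 XOR 101001 = 000111
Remainder (last 5 bits) = 00111. This is the CRC / FCS.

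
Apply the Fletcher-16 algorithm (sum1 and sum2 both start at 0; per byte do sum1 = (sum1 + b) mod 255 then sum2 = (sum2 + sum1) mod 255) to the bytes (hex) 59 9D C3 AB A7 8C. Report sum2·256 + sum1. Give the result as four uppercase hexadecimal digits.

1A9A

Running sums (mod 255):
  after byte 0 (59): sum1=89, sum2=89
  after byte 1 (9D): sum1=246, sum2=80
  after byte 2 (C3): sum1=186, sum2=11
  after byte 3 (AB): sum1=102, sum2=113
  after byte 4 (A7): sum1=14, sum2=127
  after byte 5 (8C): sum1=154, sum2=26
Checksum = sum2·256 + sum1 = 26·256 + 154 = 6810 = 0x1A9A.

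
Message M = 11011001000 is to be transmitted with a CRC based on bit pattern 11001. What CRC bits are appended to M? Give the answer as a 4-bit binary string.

1010

Append 4 zeros: 110110010000000. Divide by 11001 (XOR where the leading bit is 1):
  pos 0: 11011 XOR 11001 = 00010
  pos 3: 10001 XOR 11001 = 01000
  pos 4: 10000 XOR 11001 = 01001
  pos 5: 10010 XOR 11001 = 01011
  pos 6: 10110 XOR 11001 = 01111
  pos 7: 11110 XOR 11001 = 00111
  pos 9: 11100 XOR 11001 = 00101
Remainder (last 4 bits) = 1010. This is the CRC / FCS.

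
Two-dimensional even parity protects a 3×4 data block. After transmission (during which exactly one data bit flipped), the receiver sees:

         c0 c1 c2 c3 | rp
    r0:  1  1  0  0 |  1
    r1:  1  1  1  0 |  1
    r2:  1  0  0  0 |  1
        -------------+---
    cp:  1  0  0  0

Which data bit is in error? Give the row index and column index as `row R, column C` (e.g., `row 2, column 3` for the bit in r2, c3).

Recompute each row's even parity and compare to rp:
  r0: data parity 0, sent rp 1 → mismatch
  r1: data parity 1, sent rp 1 → ok
  r2: data parity 1, sent rp 1 → ok
Recompute each column's even parity and compare to cp:
  c0: data parity 1, sent cp 1 → ok
  c1: data parity 0, sent cp 0 → ok
  c2: data parity 1, sent cp 0 → mismatch
  c3: data parity 0, sent cp 0 → ok
Exactly one row (r0) and one column (c2) fail → the flipped bit is at their intersection.

row 0, column 2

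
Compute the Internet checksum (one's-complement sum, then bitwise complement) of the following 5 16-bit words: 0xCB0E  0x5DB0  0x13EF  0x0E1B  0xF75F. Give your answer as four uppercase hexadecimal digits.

One's-complement addition (fold any carry out of bit 15 back into bit 0):
  0xCB0E + 0x5DB0 = 0x128BE → wrap carry → 0x28BF
  0x28BF + 0x13EF = 0x03CAE
  0x3CAE + 0x0E1B = 0x04AC9
  0x4AC9 + 0xF75F = 0x14228 → wrap carry → 0x4229
One's-complement sum = 0x4229.
Checksum = ~0x4229 & 0xFFFF = 0xBDD6.

BDD6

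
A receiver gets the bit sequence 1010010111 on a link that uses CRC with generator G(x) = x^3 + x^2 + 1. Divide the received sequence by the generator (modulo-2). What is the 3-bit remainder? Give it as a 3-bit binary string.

101

Modulo-2 division of 1010010111 by 1101:
  pos 0: 1010 XOR 1101 = 0111
  pos 1: 1110 XOR 1101 = 0011
  pos 3: 1110 XOR 1101 = 0011
  pos 5: 1111 XOR 1101 = 0010
Remainder = 101 (nonzero — an error is detected).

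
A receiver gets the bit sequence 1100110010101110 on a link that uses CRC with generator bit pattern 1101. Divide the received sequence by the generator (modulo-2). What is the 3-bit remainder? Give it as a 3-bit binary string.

Modulo-2 division of 1100110010101110 by 1101:
  pos 0: 1100 XOR 1101 = 0001
  pos 3: 1110 XOR 1101 = 0011
  pos 5: 1101 XOR 1101 = 0000
  pos 10: 1011 XOR 1101 = 0110
  pos 11: 1101 XOR 1101 = 0000
Remainder = 000 (zero — the frame passes the CRC check).

000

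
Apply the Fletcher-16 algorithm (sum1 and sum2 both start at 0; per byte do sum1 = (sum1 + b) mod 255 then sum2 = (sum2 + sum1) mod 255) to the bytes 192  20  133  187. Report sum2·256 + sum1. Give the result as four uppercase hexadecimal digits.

Running sums (mod 255):
  after byte 0 (192): sum1=192, sum2=192
  after byte 1 (20): sum1=212, sum2=149
  after byte 2 (133): sum1=90, sum2=239
  after byte 3 (187): sum1=22, sum2=6
Checksum = sum2·256 + sum1 = 6·256 + 22 = 1558 = 0x0616.

0616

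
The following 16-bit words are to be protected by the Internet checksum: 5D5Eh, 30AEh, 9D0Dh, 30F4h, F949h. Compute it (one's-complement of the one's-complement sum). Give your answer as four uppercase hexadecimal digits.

One's-complement addition (fold any carry out of bit 15 back into bit 0):
  0x5D5E + 0x30AE = 0x08E0C
  0x8E0C + 0x9D0D = 0x12B19 → wrap carry → 0x2B1A
  0x2B1A + 0x30F4 = 0x05C0E
  0x5C0E + 0xF949 = 0x15557 → wrap carry → 0x5558
One's-complement sum = 0x5558.
Checksum = ~0x5558 & 0xFFFF = 0xAAA7.

AAA7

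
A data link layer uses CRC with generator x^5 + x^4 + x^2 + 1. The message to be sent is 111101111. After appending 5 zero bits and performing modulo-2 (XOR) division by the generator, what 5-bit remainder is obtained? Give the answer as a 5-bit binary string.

Append 5 zeros: 11110111100000. Divide by 110101 (XOR where the leading bit is 1):
  pos 0: 111101 XOR 110101 = 001000
  pos 2: 100011 XOR 110101 = 010110
  pos 3: 101101 XOR 110101 = 011000
  pos 4: 110000 XOR 110101 = 000101
  pos 7: 101000 XOR 110101 = 011101
  pos 8: 111010 XOR 110101 = 001111
Remainder (last 5 bits) = 01111. This is the CRC / FCS.

01111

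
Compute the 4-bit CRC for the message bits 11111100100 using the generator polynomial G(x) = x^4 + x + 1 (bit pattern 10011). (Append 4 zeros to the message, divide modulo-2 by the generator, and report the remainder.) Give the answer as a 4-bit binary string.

0100

Append 4 zeros: 111111001000000. Divide by 10011 (XOR where the leading bit is 1):
  pos 0: 11111 XOR 10011 = 01100
  pos 1: 11001 XOR 10011 = 01010
  pos 2: 10100 XOR 10011 = 00111
  pos 4: 11101 XOR 10011 = 01110
  pos 5: 11100 XOR 10011 = 01111
  pos 6: 11110 XOR 10011 = 01101
  pos 7: 11010 XOR 10011 = 01001
  pos 8: 10010 XOR 10011 = 00001
Remainder (last 4 bits) = 0100. This is the CRC / FCS.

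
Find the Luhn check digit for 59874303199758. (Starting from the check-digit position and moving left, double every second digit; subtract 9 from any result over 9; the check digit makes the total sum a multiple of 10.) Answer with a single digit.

1

Partial digits right→left: 8 5 7 9 9 1 3 0 3 4 7 8 9 5
Double every second digit counting from the check-digit position (so the 1st, 3rd, 5th, ... of the partial from the right).
  doubled (with −9 where >9): 7 5 9 6 6 5 9 → sum 47
  kept as-is: 5 9 1 0 4 8 5 → sum 32
Total = 47 + 32 = 79.
Check digit = (10 − (79 mod 10)) mod 10 = 1.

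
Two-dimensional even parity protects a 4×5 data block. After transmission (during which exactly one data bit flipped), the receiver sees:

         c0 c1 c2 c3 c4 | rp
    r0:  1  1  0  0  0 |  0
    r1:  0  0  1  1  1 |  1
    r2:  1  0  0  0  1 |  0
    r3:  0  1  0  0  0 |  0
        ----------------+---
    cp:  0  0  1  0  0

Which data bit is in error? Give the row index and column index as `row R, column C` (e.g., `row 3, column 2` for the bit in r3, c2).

Recompute each row's even parity and compare to rp:
  r0: data parity 0, sent rp 0 → ok
  r1: data parity 1, sent rp 1 → ok
  r2: data parity 0, sent rp 0 → ok
  r3: data parity 1, sent rp 0 → mismatch
Recompute each column's even parity and compare to cp:
  c0: data parity 0, sent cp 0 → ok
  c1: data parity 0, sent cp 0 → ok
  c2: data parity 1, sent cp 1 → ok
  c3: data parity 1, sent cp 0 → mismatch
  c4: data parity 0, sent cp 0 → ok
Exactly one row (r3) and one column (c3) fail → the flipped bit is at their intersection.

row 3, column 3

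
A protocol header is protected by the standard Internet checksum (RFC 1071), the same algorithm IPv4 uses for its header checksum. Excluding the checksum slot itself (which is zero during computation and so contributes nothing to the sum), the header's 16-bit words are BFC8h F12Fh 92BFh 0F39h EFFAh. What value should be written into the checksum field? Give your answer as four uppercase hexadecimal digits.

One's-complement addition (fold any carry out of bit 15 back into bit 0):
  0xBFC8 + 0xF12F = 0x1B0F7 → wrap carry → 0xB0F8
  0xB0F8 + 0x92BF = 0x143B7 → wrap carry → 0x43B8
  0x43B8 + 0x0F39 = 0x052F1
  0x52F1 + 0xEFFA = 0x142EB → wrap carry → 0x42EC
One's-complement sum = 0x42EC.
Checksum = ~0x42EC & 0xFFFF = 0xBD13.

BD13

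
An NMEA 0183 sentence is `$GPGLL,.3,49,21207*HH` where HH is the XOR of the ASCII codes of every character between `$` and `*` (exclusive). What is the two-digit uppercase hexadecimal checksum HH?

5A

XOR the ASCII codes of the payload characters:
  'G' = 0x47 → acc = 0x47
  'P' = 0x50 → acc = 0x17
  'G' = 0x47 → acc = 0x50
  'L' = 0x4C → acc = 0x1C
  'L' = 0x4C → acc = 0x50
  ',' = 0x2C → acc = 0x7C
  '.' = 0x2E → acc = 0x52
  '3' = 0x33 → acc = 0x61
  ',' = 0x2C → acc = 0x4D
  '4' = 0x34 → acc = 0x79
  '9' = 0x39 → acc = 0x40
  ',' = 0x2C → acc = 0x6C
  '2' = 0x32 → acc = 0x5E
  '1' = 0x31 → acc = 0x6F
  '2' = 0x32 → acc = 0x5D
  '0' = 0x30 → acc = 0x6D
  '7' = 0x37 → acc = 0x5A
Checksum = 0x5A.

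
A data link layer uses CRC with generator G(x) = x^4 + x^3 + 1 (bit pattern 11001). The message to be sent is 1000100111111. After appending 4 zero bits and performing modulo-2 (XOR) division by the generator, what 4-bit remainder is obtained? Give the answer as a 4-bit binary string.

Append 4 zeros: 10001001111110000. Divide by 11001 (XOR where the leading bit is 1):
  pos 0: 10001 XOR 11001 = 01000
  pos 1: 10000 XOR 11001 = 01001
  pos 2: 10010 XOR 11001 = 01011
  pos 3: 10111 XOR 11001 = 01110
  pos 4: 11101 XOR 11001 = 00100
  pos 6: 10011 XOR 11001 = 01010
  pos 7: 10101 XOR 11001 = 01100
  pos 8: 11001 XOR 11001 = 00000
Remainder (last 4 bits) = 0000. This is the CRC / FCS.

0000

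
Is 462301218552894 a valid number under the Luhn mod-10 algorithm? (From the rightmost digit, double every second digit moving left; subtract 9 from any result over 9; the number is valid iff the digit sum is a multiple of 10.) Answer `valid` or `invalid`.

From the right, keep odd positions and double even positions (subtract 9 from any doubled value over 9):
  doubled (positions 2,4,...): 9 4 1 2 2 6 3 → sum 27
  kept (positions 1,3,...): 4 8 5 8 2 0 2 4 → sum 33
Total = 60.
60 mod 10 = 0, so the number is valid.

valid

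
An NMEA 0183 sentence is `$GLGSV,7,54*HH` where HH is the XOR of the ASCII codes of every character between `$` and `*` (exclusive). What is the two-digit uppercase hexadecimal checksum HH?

7F

XOR the ASCII codes of the payload characters:
  'G' = 0x47 → acc = 0x47
  'L' = 0x4C → acc = 0x0B
  'G' = 0x47 → acc = 0x4C
  'S' = 0x53 → acc = 0x1F
  'V' = 0x56 → acc = 0x49
  ',' = 0x2C → acc = 0x65
  '7' = 0x37 → acc = 0x52
  ',' = 0x2C → acc = 0x7E
  '5' = 0x35 → acc = 0x4B
  '4' = 0x34 → acc = 0x7F
Checksum = 0x7F.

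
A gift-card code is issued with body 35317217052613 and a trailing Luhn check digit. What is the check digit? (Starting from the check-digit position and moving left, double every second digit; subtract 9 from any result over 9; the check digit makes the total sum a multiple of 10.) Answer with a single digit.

1

Partial digits right→left: 3 1 6 2 5 0 7 1 2 7 1 3 5 3
Double every second digit counting from the check-digit position (so the 1st, 3rd, 5th, ... of the partial from the right).
  doubled (with −9 where >9): 6 3 1 5 4 2 1 → sum 22
  kept as-is: 1 2 0 1 7 3 3 → sum 17
Total = 22 + 17 = 39.
Check digit = (10 − (39 mod 10)) mod 10 = 1.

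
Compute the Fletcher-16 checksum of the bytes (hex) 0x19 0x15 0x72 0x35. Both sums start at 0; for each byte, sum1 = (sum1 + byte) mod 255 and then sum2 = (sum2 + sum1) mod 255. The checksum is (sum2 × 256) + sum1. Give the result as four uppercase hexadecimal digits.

BDD5

Running sums (mod 255):
  after byte 0 (0x19): sum1=25, sum2=25
  after byte 1 (0x15): sum1=46, sum2=71
  after byte 2 (0x72): sum1=160, sum2=231
  after byte 3 (0x35): sum1=213, sum2=189
Checksum = sum2·256 + sum1 = 189·256 + 213 = 48597 = 0xBDD5.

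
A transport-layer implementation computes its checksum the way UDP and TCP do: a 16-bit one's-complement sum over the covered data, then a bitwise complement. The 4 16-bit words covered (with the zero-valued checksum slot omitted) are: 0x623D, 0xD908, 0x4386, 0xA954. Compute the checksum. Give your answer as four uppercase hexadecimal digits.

D7DE

One's-complement addition (fold any carry out of bit 15 back into bit 0):
  0x623D + 0xD908 = 0x13B45 → wrap carry → 0x3B46
  0x3B46 + 0x4386 = 0x07ECC
  0x7ECC + 0xA954 = 0x12820 → wrap carry → 0x2821
One's-complement sum = 0x2821.
Checksum = ~0x2821 & 0xFFFF = 0xD7DE.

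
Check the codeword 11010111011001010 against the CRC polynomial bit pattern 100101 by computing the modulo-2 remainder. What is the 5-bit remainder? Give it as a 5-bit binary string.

Modulo-2 division of 11010111011001010 by 100101:
  pos 0: 110101 XOR 100101 = 010000
  pos 1: 100001 XOR 100101 = 000100
  pos 4: 100101 XOR 100101 = 000000
  pos 10: 100101 XOR 100101 = 000000
Remainder = 00000 (zero — the frame passes the CRC check).

00000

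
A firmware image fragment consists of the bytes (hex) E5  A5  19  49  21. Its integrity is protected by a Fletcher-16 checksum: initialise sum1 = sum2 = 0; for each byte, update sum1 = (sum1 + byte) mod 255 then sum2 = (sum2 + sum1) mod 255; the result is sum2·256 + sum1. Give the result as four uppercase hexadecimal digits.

130F

Running sums (mod 255):
  after byte 0 (E5): sum1=229, sum2=229
  after byte 1 (A5): sum1=139, sum2=113
  after byte 2 (19): sum1=164, sum2=22
  after byte 3 (49): sum1=237, sum2=4
  after byte 4 (21): sum1=15, sum2=19
Checksum = sum2·256 + sum1 = 19·256 + 15 = 4879 = 0x130F.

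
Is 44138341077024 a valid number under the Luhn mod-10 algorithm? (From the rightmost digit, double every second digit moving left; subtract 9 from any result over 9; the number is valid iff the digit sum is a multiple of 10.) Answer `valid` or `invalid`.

From the right, keep odd positions and double even positions (subtract 9 from any doubled value over 9):
  doubled (positions 2,4,...): 4 5 0 8 7 2 8 → sum 34
  kept (positions 1,3,...): 4 0 7 1 3 3 4 → sum 22
Total = 56.
56 mod 10 = 6, so the number is invalid.

invalid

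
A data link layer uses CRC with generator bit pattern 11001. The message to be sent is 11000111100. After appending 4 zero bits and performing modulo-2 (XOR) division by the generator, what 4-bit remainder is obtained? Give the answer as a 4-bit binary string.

1001

Append 4 zeros: 110001111000000. Divide by 11001 (XOR where the leading bit is 1):
  pos 0: 11000 XOR 11001 = 00001
  pos 4: 11111 XOR 11001 = 00110
  pos 6: 11000 XOR 11001 = 00001
  pos 10: 10000 XOR 11001 = 01001
Remainder (last 4 bits) = 1001. This is the CRC / FCS.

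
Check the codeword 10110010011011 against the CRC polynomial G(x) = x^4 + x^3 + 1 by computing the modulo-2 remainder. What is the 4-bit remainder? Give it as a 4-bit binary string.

Modulo-2 division of 10110010011011 by 11001:
  pos 0: 10110 XOR 11001 = 01111
  pos 1: 11110 XOR 11001 = 00111
  pos 3: 11110 XOR 11001 = 00111
  pos 5: 11101 XOR 11001 = 00100
  pos 7: 10010 XOR 11001 = 01011
  pos 8: 10111 XOR 11001 = 01110
  pos 9: 11101 XOR 11001 = 00100
Remainder = 0100 (nonzero — an error is detected).

0100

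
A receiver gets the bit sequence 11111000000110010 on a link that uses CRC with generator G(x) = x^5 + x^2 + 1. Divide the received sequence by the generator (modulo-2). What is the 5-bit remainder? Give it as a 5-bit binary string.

Modulo-2 division of 11111000000110010 by 100101:
  pos 0: 111110 XOR 100101 = 011011
  pos 1: 110110 XOR 100101 = 010011
  pos 2: 100110 XOR 100101 = 000011
  pos 6: 110001 XOR 100101 = 010100
  pos 7: 101001 XOR 100101 = 001100
  pos 9: 110000 XOR 100101 = 010101
  pos 10: 101011 XOR 100101 = 001110
Remainder = 11100 (nonzero — an error is detected).

11100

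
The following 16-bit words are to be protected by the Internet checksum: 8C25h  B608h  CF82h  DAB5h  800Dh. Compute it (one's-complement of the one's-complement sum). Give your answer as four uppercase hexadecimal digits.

One's-complement addition (fold any carry out of bit 15 back into bit 0):
  0x8C25 + 0xB608 = 0x1422D → wrap carry → 0x422E
  0x422E + 0xCF82 = 0x111B0 → wrap carry → 0x11B1
  0x11B1 + 0xDAB5 = 0x0EC66
  0xEC66 + 0x800D = 0x16C73 → wrap carry → 0x6C74
One's-complement sum = 0x6C74.
Checksum = ~0x6C74 & 0xFFFF = 0x938B.

938B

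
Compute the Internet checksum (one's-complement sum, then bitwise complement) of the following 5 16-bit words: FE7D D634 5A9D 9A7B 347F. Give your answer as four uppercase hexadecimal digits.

One's-complement addition (fold any carry out of bit 15 back into bit 0):
  0xFE7D + 0xD634 = 0x1D4B1 → wrap carry → 0xD4B2
  0xD4B2 + 0x5A9D = 0x12F4F → wrap carry → 0x2F50
  0x2F50 + 0x9A7B = 0x0C9CB
  0xC9CB + 0x347F = 0x0FE4A
One's-complement sum = 0xFE4A.
Checksum = ~0xFE4A & 0xFFFF = 0x01B5.

01B5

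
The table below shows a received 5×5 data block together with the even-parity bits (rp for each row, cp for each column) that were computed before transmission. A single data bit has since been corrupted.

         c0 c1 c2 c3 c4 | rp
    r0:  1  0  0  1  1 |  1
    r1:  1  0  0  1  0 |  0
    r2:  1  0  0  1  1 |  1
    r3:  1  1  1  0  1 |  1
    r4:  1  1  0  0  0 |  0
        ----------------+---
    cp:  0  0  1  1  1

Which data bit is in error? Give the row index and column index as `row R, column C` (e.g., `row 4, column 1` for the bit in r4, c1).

row 3, column 0

Recompute each row's even parity and compare to rp:
  r0: data parity 1, sent rp 1 → ok
  r1: data parity 0, sent rp 0 → ok
  r2: data parity 1, sent rp 1 → ok
  r3: data parity 0, sent rp 1 → mismatch
  r4: data parity 0, sent rp 0 → ok
Recompute each column's even parity and compare to cp:
  c0: data parity 1, sent cp 0 → mismatch
  c1: data parity 0, sent cp 0 → ok
  c2: data parity 1, sent cp 1 → ok
  c3: data parity 1, sent cp 1 → ok
  c4: data parity 1, sent cp 1 → ok
Exactly one row (r3) and one column (c0) fail → the flipped bit is at their intersection.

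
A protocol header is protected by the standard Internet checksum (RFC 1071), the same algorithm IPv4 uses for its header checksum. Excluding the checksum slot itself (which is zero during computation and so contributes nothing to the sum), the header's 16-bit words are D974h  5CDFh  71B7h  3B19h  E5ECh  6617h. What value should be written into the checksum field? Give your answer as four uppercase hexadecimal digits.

D0D6

One's-complement addition (fold any carry out of bit 15 back into bit 0):
  0xD974 + 0x5CDF = 0x13653 → wrap carry → 0x3654
  0x3654 + 0x71B7 = 0x0A80B
  0xA80B + 0x3B19 = 0x0E324
  0xE324 + 0xE5EC = 0x1C910 → wrap carry → 0xC911
  0xC911 + 0x6617 = 0x12F28 → wrap carry → 0x2F29
One's-complement sum = 0x2F29.
Checksum = ~0x2F29 & 0xFFFF = 0xD0D6.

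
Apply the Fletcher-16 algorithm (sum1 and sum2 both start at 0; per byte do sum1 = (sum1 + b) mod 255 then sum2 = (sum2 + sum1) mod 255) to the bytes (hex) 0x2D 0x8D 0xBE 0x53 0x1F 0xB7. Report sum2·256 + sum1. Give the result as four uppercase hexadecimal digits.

Running sums (mod 255):
  after byte 0 (0x2D): sum1=45, sum2=45
  after byte 1 (0x8D): sum1=186, sum2=231
  after byte 2 (0xBE): sum1=121, sum2=97
  after byte 3 (0x53): sum1=204, sum2=46
  after byte 4 (0x1F): sum1=235, sum2=26
  after byte 5 (0xB7): sum1=163, sum2=189
Checksum = sum2·256 + sum1 = 189·256 + 163 = 48547 = 0xBDA3.

BDA3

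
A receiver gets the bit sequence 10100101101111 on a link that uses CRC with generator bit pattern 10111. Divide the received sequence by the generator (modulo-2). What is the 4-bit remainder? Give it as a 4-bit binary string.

0100

Modulo-2 division of 10100101101111 by 10111:
  pos 0: 10100 XOR 10111 = 00011
  pos 3: 11101 XOR 10111 = 01010
  pos 4: 10101 XOR 10111 = 00010
  pos 7: 10011 XOR 10111 = 00100
  pos 9: 10011 XOR 10111 = 00100
Remainder = 0100 (nonzero — an error is detected).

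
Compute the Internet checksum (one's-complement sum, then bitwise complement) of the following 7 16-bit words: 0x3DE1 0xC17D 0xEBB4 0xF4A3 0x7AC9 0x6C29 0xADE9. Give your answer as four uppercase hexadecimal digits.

8B6B

One's-complement addition (fold any carry out of bit 15 back into bit 0):
  0x3DE1 + 0xC17D = 0x0FF5E
  0xFF5E + 0xEBB4 = 0x1EB12 → wrap carry → 0xEB13
  0xEB13 + 0xF4A3 = 0x1DFB6 → wrap carry → 0xDFB7
  0xDFB7 + 0x7AC9 = 0x15A80 → wrap carry → 0x5A81
  0x5A81 + 0x6C29 = 0x0C6AA
  0xC6AA + 0xADE9 = 0x17493 → wrap carry → 0x7494
One's-complement sum = 0x7494.
Checksum = ~0x7494 & 0xFFFF = 0x8B6B.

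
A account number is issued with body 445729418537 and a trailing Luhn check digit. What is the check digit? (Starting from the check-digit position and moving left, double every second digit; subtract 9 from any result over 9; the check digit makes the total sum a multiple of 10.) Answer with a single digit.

4

Partial digits right→left: 7 3 5 8 1 4 9 2 7 5 4 4
Double every second digit counting from the check-digit position (so the 1st, 3rd, 5th, ... of the partial from the right).
  doubled (with −9 where >9): 5 1 2 9 5 8 → sum 30
  kept as-is: 3 8 4 2 5 4 → sum 26
Total = 30 + 26 = 56.
Check digit = (10 − (56 mod 10)) mod 10 = 4.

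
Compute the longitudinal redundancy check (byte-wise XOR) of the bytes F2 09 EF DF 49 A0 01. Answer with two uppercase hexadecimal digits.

23

XOR the bytes together:
  start with 0xF2
  0xF2 ⊕ 0x09 = 0xFB
  0xFB ⊕ 0xEF = 0x14
  0x14 ⊕ 0xDF = 0xCB
  0xCB ⊕ 0x49 = 0x82
  0x82 ⊕ 0xA0 = 0x22
  0x22 ⊕ 0x01 = 0x23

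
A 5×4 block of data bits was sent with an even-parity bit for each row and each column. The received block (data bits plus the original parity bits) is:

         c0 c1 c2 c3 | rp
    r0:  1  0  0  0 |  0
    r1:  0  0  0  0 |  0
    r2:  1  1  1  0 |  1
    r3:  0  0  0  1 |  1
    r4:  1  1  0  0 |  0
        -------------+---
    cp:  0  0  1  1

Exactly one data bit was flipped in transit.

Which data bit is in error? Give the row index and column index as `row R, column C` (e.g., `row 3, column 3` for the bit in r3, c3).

row 0, column 0

Recompute each row's even parity and compare to rp:
  r0: data parity 1, sent rp 0 → mismatch
  r1: data parity 0, sent rp 0 → ok
  r2: data parity 1, sent rp 1 → ok
  r3: data parity 1, sent rp 1 → ok
  r4: data parity 0, sent rp 0 → ok
Recompute each column's even parity and compare to cp:
  c0: data parity 1, sent cp 0 → mismatch
  c1: data parity 0, sent cp 0 → ok
  c2: data parity 1, sent cp 1 → ok
  c3: data parity 1, sent cp 1 → ok
Exactly one row (r0) and one column (c0) fail → the flipped bit is at their intersection.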